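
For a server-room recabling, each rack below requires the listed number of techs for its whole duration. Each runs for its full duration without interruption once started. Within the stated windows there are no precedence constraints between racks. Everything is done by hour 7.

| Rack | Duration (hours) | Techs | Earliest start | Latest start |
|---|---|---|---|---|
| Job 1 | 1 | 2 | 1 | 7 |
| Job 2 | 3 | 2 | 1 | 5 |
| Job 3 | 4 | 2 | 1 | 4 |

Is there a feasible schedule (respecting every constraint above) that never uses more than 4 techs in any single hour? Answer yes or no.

yes

Schedule Job 1@1, Job 2@1, Job 3@2: h1:4  h2:4  h3:4  h4:2  h5:2  h6:0  h7:0 — peak 4 ≤ 4.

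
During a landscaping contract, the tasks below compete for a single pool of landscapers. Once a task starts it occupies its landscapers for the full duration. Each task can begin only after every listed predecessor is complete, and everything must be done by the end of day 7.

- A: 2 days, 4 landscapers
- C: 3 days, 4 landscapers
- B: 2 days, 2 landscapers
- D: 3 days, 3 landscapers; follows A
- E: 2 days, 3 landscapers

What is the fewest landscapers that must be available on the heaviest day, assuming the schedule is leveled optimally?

7

Early-start (A@1, C@1, B@1, D@3, E@1) gives peak 13: d1:13  d2:13  d3:7  d4:3  d5:3  d6:0  d7:0.
Shift C→3, E→6.
Schedule A@1, C@3, B@1, D@3, E@6: d1:6  d2:6  d3:7  d4:7  d5:7  d6:3  d7:3 — peak 7.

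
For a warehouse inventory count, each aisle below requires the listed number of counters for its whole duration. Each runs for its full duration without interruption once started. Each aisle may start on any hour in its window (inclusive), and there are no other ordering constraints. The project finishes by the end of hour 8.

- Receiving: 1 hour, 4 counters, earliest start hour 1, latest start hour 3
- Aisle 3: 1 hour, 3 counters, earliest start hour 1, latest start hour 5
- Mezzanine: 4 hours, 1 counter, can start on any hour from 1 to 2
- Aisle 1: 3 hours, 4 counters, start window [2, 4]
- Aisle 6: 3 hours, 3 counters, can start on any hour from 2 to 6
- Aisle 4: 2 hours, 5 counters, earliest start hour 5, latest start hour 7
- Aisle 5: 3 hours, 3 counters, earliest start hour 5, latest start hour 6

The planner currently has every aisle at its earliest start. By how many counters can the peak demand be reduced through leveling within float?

0

Early-start peak: h1:8  h2:8  h3:8  h4:8  h5:8  h6:8  h7:3  h8:0 ⇒ 8.
Leveled (Receiving@1, Aisle 3@1, Mezzanine@1, Aisle 1@2, Aisle 6@2, Aisle 4@5, Aisle 5@5): h1:8  h2:8  h3:8  h4:8  h5:8  h6:8  h7:3  h8:0 ⇒ 8.
Reduction 8 − 8 = 0.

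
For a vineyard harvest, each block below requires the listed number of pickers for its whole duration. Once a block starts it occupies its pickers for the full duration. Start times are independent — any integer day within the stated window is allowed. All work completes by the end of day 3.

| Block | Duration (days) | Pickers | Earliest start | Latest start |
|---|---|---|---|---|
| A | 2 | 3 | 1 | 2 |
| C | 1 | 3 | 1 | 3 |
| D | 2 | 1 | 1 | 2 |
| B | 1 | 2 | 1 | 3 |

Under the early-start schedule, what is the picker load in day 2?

At early start, day 2 has: A, D.
Demand: 3 + 1 = 4.

4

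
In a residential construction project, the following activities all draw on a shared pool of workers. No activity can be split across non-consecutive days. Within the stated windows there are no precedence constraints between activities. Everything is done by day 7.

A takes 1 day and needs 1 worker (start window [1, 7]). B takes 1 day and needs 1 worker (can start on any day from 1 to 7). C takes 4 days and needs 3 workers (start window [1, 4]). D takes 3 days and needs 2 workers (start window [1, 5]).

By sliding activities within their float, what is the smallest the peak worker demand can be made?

3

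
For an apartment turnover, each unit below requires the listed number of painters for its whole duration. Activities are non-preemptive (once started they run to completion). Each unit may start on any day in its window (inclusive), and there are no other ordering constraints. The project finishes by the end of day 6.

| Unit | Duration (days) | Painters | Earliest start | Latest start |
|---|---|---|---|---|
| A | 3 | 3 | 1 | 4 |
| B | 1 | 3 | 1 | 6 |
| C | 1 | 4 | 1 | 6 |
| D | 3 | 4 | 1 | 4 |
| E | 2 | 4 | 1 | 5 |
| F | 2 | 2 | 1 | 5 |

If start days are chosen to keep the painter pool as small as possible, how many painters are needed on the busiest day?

7

Early-start (A@1, B@1, C@1, D@1, E@1, F@1) gives peak 20: d1:20  d2:13  d3:7  d4:0  d5:0  d6:0.
Shift B→4, D→2, E→5, F→5.
Schedule A@1, B@4, C@1, D@2, E@5, F@5: d1:7  d2:7  d3:7  d4:7  d5:6  d6:6 — peak 7.
Total painter-days = 40 over 6 days ⇒ peak ≥ ⌈40/6⌉ = 7, so 7 is optimal.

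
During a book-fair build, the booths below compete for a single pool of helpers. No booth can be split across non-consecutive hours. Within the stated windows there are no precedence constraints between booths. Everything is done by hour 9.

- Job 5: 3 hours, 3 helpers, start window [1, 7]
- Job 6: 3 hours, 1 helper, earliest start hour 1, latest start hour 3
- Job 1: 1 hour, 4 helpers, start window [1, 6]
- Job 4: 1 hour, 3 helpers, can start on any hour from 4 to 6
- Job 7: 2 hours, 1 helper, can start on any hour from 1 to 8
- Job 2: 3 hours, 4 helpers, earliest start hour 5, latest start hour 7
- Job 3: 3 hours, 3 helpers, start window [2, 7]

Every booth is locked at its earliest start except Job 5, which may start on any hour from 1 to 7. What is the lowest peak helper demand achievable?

7

Job 5@1: h1:9  h2:8  h3:7  h4:6  h5:4  h6:4  h7:4  h8:0  h9:0 → peak 9
Job 5@2: h1:6  h2:8  h3:7  h4:9  h5:4  h6:4  h7:4  h8:0  h9:0 → peak 9
Job 5@3: h1:6  h2:5  h3:7  h4:9  h5:7  h6:4  h7:4  h8:0  h9:0 → peak 9
Job 5@4: h1:6  h2:5  h3:4  h4:9  h5:7  h6:7  h7:4  h8:0  h9:0 → peak 9
Job 5@5: h1:6  h2:5  h3:4  h4:6  h5:7  h6:7  h7:7  h8:0  h9:0 → peak 7
Job 5@6: h1:6  h2:5  h3:4  h4:6  h5:4  h6:7  h7:7  h8:3  h9:0 → peak 7
Job 5@7: h1:6  h2:5  h3:4  h4:6  h5:4  h6:4  h7:7  h8:3  h9:3 → peak 7
Best is Job 5@5, peak 7.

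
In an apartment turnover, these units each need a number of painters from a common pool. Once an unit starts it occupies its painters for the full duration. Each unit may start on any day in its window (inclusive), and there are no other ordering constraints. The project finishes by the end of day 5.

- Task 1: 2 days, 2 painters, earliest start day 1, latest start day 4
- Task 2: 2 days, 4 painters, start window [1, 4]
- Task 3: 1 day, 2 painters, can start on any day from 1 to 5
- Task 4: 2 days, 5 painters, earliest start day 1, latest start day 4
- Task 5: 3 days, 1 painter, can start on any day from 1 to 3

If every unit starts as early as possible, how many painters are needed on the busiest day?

Early-start schedule: Task 1@1, Task 2@1, Task 3@1, Task 4@1, Task 5@1.
Load per day: day 1: 14, day 2: 12, day 3: 1, day 4: 0, day 5: 0.
Peak is 14.

14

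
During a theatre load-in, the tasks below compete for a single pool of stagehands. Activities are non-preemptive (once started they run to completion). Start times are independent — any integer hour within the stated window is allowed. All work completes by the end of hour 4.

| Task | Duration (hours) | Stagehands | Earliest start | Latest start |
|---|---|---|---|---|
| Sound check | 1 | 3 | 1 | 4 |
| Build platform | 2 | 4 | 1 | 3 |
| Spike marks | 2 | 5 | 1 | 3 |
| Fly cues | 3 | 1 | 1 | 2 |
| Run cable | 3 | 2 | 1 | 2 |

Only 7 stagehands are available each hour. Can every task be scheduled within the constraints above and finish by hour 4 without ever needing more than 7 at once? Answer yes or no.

Total stagehand-hours = 30; over 4 hours the average is 30/4 > 7, so some hour must exceed 7.

no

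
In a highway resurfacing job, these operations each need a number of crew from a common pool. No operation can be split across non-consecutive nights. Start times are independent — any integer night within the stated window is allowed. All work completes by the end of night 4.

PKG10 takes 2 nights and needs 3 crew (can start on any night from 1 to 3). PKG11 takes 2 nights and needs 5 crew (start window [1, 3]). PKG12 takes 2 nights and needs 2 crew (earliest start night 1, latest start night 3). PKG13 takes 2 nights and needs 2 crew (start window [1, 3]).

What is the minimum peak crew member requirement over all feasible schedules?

7

Early-start (PKG10@1, PKG11@1, PKG12@1, PKG13@1) gives peak 12: n1:12  n2:12  n3:0  n4:0.
Shift PKG11→3.
Schedule PKG10@1, PKG11@3, PKG12@1, PKG13@1: n1:7  n2:7  n3:5  n4:5 — peak 7.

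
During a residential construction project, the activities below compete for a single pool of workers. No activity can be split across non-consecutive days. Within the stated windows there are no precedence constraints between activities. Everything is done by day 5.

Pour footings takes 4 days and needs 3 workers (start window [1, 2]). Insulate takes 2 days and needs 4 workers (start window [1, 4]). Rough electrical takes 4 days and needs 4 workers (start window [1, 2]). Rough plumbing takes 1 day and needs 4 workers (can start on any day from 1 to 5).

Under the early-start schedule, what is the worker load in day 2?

11

At early start, day 2 has: Pour footings, Insulate, Rough electrical.
Demand: 3 + 4 + 4 = 11.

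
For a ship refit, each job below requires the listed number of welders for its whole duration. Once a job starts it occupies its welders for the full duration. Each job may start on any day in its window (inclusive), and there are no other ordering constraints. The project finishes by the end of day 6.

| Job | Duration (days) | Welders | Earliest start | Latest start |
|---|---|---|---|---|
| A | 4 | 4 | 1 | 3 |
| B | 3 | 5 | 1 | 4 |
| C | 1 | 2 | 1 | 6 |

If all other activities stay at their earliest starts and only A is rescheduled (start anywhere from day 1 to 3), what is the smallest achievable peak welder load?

A@1: d1:11  d2:9  d3:9  d4:4  d5:0  d6:0 → peak 11
A@2: d1:7  d2:9  d3:9  d4:4  d5:4  d6:0 → peak 9
A@3: d1:7  d2:5  d3:9  d4:4  d5:4  d6:4 → peak 9
Best is A@2, peak 9.

9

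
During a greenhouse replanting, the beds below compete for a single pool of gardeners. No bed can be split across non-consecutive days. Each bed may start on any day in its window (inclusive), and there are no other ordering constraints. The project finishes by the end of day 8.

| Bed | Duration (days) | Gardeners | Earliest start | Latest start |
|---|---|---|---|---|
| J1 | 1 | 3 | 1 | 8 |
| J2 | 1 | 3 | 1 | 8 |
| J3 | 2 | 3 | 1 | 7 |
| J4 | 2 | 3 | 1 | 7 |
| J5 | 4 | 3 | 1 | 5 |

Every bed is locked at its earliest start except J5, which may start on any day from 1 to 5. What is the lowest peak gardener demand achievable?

12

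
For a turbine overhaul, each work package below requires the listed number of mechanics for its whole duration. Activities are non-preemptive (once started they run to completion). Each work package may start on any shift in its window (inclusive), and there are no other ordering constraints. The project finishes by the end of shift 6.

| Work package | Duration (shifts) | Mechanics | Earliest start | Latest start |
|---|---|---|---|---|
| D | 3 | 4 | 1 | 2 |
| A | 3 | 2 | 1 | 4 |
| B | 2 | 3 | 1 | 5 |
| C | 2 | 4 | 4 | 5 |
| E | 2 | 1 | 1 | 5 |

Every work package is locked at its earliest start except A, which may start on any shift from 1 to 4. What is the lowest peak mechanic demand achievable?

A@1: s1:10  s2:10  s3:6  s4:4  s5:4  s6:0 → peak 10
A@2: s1:8  s2:10  s3:6  s4:6  s5:4  s6:0 → peak 10
A@3: s1:8  s2:8  s3:6  s4:6  s5:6  s6:0 → peak 8
A@4: s1:8  s2:8  s3:4  s4:6  s5:6  s6:2 → peak 8
Best is A@3, peak 8.

8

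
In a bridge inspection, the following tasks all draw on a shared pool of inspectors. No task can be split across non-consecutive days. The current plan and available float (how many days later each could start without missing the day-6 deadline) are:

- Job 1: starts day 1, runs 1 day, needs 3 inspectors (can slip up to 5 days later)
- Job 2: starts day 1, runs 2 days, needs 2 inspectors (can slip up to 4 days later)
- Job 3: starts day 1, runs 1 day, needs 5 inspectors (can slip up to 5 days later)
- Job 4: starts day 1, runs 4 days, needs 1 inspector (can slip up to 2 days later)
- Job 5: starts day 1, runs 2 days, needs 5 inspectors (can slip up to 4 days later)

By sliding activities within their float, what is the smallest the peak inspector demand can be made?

6

Early-start (Job 1@1, Job 2@1, Job 3@1, Job 4@1, Job 5@1) gives peak 16: d1:16  d2:8  d3:1  d4:1  d5:0  d6:0.
Shift Job 3→3, Job 5→4.
Schedule Job 1@1, Job 2@1, Job 3@3, Job 4@1, Job 5@4: d1:6  d2:3  d3:6  d4:6  d5:5  d6:0 — peak 6.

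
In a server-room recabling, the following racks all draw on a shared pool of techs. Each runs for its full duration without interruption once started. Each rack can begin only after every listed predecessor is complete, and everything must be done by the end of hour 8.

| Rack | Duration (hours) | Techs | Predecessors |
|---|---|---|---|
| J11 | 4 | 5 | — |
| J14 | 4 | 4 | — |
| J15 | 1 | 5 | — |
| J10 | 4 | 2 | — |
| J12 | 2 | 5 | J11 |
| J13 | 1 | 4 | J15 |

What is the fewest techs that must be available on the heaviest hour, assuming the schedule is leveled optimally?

9

Early-start (J11@1, J14@1, J15@1, J10@1, J12@5, J13@2) gives peak 16: h1:16  h2:15  h3:11  h4:11  h5:5  h6:5  h7:0  h8:0.
Shift J15→5, J10→5, J12→6, J13→8.
Schedule J11@1, J14@1, J15@5, J10@5, J12@6, J13@8: h1:9  h2:9  h3:9  h4:9  h5:7  h6:7  h7:7  h8:6 — peak 9.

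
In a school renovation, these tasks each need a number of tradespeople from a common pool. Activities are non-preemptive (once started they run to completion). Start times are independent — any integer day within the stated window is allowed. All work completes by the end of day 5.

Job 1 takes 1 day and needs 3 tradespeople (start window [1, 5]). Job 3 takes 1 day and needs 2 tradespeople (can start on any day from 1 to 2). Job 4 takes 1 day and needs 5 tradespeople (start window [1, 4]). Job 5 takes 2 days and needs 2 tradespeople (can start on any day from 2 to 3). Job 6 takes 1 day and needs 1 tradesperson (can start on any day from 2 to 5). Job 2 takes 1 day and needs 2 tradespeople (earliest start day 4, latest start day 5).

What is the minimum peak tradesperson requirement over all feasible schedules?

5

Early-start (Job 1@1, Job 3@1, Job 4@1, Job 5@2, Job 6@2, Job 2@4) gives peak 10: d1:10  d2:3  d3:2  d4:2  d5:0.
Shift Job 4→2, Job 5→3, Job 6→3.
Schedule Job 1@1, Job 3@1, Job 4@2, Job 5@3, Job 6@3, Job 2@4: d1:5  d2:5  d3:3  d4:4  d5:0 — peak 5.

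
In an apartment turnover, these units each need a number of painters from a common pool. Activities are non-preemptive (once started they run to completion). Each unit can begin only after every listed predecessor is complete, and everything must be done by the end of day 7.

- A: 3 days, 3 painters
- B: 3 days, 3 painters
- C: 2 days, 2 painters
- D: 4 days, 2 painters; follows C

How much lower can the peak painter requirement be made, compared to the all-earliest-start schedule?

3

Early-start peak: d1:8  d2:8  d3:8  d4:2  d5:2  d6:2  d7:0 ⇒ 8.
Leveled (A@1, B@4, C@1, D@3): d1:5  d2:5  d3:5  d4:5  d5:5  d6:5  d7:0 ⇒ 5.
Reduction 8 − 5 = 3.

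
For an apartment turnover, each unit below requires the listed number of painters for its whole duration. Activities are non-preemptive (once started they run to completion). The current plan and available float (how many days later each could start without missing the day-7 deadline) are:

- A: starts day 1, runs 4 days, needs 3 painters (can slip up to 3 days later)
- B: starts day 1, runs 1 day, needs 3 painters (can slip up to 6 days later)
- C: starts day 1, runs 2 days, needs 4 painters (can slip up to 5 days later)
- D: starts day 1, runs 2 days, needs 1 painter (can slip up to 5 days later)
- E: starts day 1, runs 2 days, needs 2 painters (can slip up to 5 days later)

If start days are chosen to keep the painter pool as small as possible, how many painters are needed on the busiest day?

5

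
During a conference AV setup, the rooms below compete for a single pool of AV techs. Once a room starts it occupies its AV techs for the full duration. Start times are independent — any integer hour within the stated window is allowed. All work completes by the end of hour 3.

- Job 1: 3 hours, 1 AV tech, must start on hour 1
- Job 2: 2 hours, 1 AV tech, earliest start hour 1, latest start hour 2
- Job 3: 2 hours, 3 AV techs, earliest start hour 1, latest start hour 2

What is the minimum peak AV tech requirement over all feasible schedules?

Schedule Job 1@1, Job 2@1, Job 3@1: h1:5  h2:5  h3:1 — peak 5.
No arrangement of the 4 feasible schedules does better.

5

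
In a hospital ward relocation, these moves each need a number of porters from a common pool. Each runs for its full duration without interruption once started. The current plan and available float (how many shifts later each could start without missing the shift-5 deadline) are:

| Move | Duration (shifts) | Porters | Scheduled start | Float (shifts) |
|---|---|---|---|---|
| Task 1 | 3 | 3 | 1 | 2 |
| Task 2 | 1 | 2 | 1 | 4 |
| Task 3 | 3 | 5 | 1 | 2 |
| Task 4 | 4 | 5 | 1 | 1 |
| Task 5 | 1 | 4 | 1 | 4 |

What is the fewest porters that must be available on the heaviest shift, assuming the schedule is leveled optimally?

Early-start (Task 1@1, Task 2@1, Task 3@1, Task 4@1, Task 5@1) gives peak 19: s1:19  s2:13  s3:13  s4:5  s5:0.
Shift Task 4→2, Task 5→4.
Schedule Task 1@1, Task 2@1, Task 3@1, Task 4@2, Task 5@4: s1:10  s2:13  s3:13  s4:9  s5:5 — peak 13.

13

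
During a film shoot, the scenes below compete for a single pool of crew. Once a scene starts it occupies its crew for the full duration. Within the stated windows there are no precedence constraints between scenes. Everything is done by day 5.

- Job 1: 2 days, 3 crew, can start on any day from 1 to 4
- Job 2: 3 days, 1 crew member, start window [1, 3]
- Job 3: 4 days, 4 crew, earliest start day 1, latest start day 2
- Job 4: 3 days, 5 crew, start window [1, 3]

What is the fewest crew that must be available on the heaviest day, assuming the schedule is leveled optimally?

Early-start (Job 1@1, Job 2@1, Job 3@1, Job 4@1) gives peak 13: d1:13  d2:13  d3:10  d4:4  d5:0.
Shift Job 4→3.
Schedule Job 1@1, Job 2@1, Job 3@1, Job 4@3: d1:8  d2:8  d3:10  d4:9  d5:5 — peak 10.

10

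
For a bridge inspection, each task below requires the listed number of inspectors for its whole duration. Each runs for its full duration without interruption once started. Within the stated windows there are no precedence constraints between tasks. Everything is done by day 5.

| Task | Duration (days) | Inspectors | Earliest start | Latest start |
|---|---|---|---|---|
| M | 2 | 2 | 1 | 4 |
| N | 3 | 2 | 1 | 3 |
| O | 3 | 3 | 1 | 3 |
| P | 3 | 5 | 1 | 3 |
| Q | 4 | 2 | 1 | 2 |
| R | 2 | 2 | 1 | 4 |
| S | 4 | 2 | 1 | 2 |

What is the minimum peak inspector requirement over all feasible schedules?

14

Early-start (M@1, N@1, O@1, P@1, Q@1, R@1, S@1) gives peak 18: d1:18  d2:18  d3:14  d4:4  d5:0.
Shift P→3.
Schedule M@1, N@1, O@1, P@3, Q@1, R@1, S@1: d1:13  d2:13  d3:14  d4:9  d5:5 — peak 14.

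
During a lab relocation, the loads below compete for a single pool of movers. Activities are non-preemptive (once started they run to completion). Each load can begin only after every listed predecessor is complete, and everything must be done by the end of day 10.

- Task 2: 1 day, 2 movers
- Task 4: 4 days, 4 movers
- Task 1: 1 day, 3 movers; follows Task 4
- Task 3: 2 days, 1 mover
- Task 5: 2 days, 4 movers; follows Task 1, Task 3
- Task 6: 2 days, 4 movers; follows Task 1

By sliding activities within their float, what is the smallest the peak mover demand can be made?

4

Early-start (Task 2@1, Task 4@1, Task 1@5, Task 3@1, Task 5@6, Task 6@6) gives peak 8: d1:7  d2:5  d3:4  d4:4  d5:3  d6:8  d7:8  d8:0  d9:0  d10:0.
Shift Task 2→5, Task 1→6, Task 3→5, Task 5→7, Task 6→9.
Schedule Task 2@5, Task 4@1, Task 1@6, Task 3@5, Task 5@7, Task 6@9: d1:4  d2:4  d3:4  d4:4  d5:3  d6:4  d7:4  d8:4  d9:4  d10:4 — peak 4.
Total mover-days = 39 over 10 days ⇒ peak ≥ ⌈39/10⌉ = 4, so 4 is optimal.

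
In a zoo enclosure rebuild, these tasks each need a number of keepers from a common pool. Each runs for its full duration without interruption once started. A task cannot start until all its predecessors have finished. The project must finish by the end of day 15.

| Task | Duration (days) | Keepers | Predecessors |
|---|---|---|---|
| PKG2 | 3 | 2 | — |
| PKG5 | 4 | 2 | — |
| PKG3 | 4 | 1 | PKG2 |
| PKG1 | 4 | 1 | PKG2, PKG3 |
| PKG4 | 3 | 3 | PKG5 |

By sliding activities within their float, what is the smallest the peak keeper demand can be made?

Early-start (PKG2@1, PKG5@1, PKG3@4, PKG1@8, PKG4@5) gives peak 4: d1:4  d2:4  d3:4  d4:3  d5:4  d6:4  d7:4  d8:1  d9:1  d10:1  d11:1  d12:0  d13:0  d14:0  d15:0.
Shift PKG5→4, PKG4→12.
Schedule PKG2@1, PKG5@4, PKG3@4, PKG1@8, PKG4@12: d1:2  d2:2  d3:2  d4:3  d5:3  d6:3  d7:3  d8:1  d9:1  d10:1  d11:1  d12:3  d13:3  d14:3  d15:0 — peak 3.
Total keeper-days = 31 over 15 days ⇒ peak ≥ ⌈31/15⌉ = 3, so 3 is optimal.

3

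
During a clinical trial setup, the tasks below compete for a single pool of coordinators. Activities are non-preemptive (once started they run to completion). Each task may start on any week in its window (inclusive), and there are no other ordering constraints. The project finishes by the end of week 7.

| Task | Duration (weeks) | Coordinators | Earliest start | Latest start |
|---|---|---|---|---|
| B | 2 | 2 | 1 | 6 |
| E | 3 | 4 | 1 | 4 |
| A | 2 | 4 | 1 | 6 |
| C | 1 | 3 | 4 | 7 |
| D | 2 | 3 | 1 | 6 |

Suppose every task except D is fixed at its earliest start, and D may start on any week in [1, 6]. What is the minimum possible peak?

10

D@1: w1:13  w2:13  w3:4  w4:3  w5:0  w6:0  w7:0 → peak 13
D@2: w1:10  w2:13  w3:7  w4:3  w5:0  w6:0  w7:0 → peak 13
D@3: w1:10  w2:10  w3:7  w4:6  w5:0  w6:0  w7:0 → peak 10
D@4: w1:10  w2:10  w3:4  w4:6  w5:3  w6:0  w7:0 → peak 10
D@5: w1:10  w2:10  w3:4  w4:3  w5:3  w6:3  w7:0 → peak 10
D@6: w1:10  w2:10  w3:4  w4:3  w5:0  w6:3  w7:3 → peak 10
Best is D@3, peak 10.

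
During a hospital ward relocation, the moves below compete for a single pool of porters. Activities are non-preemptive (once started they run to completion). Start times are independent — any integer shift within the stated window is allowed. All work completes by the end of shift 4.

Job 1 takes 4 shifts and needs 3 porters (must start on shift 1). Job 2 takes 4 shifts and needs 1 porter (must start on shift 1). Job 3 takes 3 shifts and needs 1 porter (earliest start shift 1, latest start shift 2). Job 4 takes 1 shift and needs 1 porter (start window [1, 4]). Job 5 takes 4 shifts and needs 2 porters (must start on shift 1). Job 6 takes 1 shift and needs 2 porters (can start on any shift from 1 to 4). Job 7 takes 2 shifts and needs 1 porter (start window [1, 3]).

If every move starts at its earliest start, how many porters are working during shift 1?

11

At early start, shift 1 has: Job 1, Job 2, Job 3, Job 4, Job 5, Job 6, Job 7.
Demand: 3 + 1 + 1 + 1 + 2 + 2 + 1 = 11.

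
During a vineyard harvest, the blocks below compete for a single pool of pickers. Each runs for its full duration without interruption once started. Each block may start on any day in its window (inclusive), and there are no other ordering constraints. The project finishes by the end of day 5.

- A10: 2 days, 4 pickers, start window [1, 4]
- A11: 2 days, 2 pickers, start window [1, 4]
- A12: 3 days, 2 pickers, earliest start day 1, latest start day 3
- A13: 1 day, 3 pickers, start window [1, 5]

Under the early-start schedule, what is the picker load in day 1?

11

At early start, day 1 has: A10, A11, A12, A13.
Demand: 4 + 2 + 2 + 3 = 11.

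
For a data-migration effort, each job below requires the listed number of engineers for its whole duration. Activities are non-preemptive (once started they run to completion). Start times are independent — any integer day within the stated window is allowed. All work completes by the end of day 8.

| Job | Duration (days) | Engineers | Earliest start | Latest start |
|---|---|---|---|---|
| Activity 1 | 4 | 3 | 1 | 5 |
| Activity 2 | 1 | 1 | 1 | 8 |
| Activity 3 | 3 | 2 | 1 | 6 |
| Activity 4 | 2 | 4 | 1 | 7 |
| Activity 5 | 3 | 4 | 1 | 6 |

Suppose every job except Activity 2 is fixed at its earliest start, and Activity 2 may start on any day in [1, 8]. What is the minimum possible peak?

13

Activity 2@1: d1:14  d2:13  d3:9  d4:3  d5:0  d6:0  d7:0  d8:0 → peak 14
Activity 2@2: d1:13  d2:14  d3:9  d4:3  d5:0  d6:0  d7:0  d8:0 → peak 14
Activity 2@3: d1:13  d2:13  d3:10  d4:3  d5:0  d6:0  d7:0  d8:0 → peak 13
Activity 2@4: d1:13  d2:13  d3:9  d4:4  d5:0  d6:0  d7:0  d8:0 → peak 13
Activity 2@5: d1:13  d2:13  d3:9  d4:3  d5:1  d6:0  d7:0  d8:0 → peak 13
Activity 2@6: d1:13  d2:13  d3:9  d4:3  d5:0  d6:1  d7:0  d8:0 → peak 13
Activity 2@7: d1:13  d2:13  d3:9  d4:3  d5:0  d6:0  d7:1  d8:0 → peak 13
Activity 2@8: d1:13  d2:13  d3:9  d4:3  d5:0  d6:0  d7:0  d8:1 → peak 13
Best is Activity 2@3, peak 13.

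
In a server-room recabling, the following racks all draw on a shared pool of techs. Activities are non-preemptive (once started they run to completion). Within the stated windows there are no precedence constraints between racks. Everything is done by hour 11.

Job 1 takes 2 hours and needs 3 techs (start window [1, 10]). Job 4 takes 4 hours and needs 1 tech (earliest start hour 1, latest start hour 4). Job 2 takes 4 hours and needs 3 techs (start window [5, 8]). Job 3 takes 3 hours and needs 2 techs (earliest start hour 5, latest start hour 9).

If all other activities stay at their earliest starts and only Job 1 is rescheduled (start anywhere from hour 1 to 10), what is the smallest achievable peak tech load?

5

Job 1@1: h1:4  h2:4  h3:1  h4:1  h5:5  h6:5  h7:5  h8:3  h9:0  h10:0  h11:0 → peak 5
Job 1@2: h1:1  h2:4  h3:4  h4:1  h5:5  h6:5  h7:5  h8:3  h9:0  h10:0  h11:0 → peak 5
Job 1@3: h1:1  h2:1  h3:4  h4:4  h5:5  h6:5  h7:5  h8:3  h9:0  h10:0  h11:0 → peak 5
Job 1@4: h1:1  h2:1  h3:1  h4:4  h5:8  h6:5  h7:5  h8:3  h9:0  h10:0  h11:0 → peak 8
Job 1@5: h1:1  h2:1  h3:1  h4:1  h5:8  h6:8  h7:5  h8:3  h9:0  h10:0  h11:0 → peak 8
Job 1@6: h1:1  h2:1  h3:1  h4:1  h5:5  h6:8  h7:8  h8:3  h9:0  h10:0  h11:0 → peak 8
Job 1@7: h1:1  h2:1  h3:1  h4:1  h5:5  h6:5  h7:8  h8:6  h9:0  h10:0  h11:0 → peak 8
Job 1@8: h1:1  h2:1  h3:1  h4:1  h5:5  h6:5  h7:5  h8:6  h9:3  h10:0  h11:0 → peak 6
Job 1@9: h1:1  h2:1  h3:1  h4:1  h5:5  h6:5  h7:5  h8:3  h9:3  h10:3  h11:0 → peak 5
Job 1@10: h1:1  h2:1  h3:1  h4:1  h5:5  h6:5  h7:5  h8:3  h9:0  h10:3  h11:3 → peak 5
Best is Job 1@1, peak 5.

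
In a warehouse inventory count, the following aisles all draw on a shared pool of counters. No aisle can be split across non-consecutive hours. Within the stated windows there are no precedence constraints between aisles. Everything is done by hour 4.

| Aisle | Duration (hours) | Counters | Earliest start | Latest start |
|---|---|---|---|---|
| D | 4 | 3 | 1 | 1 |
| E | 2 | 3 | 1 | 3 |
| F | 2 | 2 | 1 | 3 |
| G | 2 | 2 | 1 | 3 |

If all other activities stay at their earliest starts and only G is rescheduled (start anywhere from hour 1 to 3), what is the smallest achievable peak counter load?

G@1: h1:10  h2:10  h3:3  h4:3 → peak 10
G@2: h1:8  h2:10  h3:5  h4:3 → peak 10
G@3: h1:8  h2:8  h3:5  h4:5 → peak 8
Best is G@3, peak 8.

8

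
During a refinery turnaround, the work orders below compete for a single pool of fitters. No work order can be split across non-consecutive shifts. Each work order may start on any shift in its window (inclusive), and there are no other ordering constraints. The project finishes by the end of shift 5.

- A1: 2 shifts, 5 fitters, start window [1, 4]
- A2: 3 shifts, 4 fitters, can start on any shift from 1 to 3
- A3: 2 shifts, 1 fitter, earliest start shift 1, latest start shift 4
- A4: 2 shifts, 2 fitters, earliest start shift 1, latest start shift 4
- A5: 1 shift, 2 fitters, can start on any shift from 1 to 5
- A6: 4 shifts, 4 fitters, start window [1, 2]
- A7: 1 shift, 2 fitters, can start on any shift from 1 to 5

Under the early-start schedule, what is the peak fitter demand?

20

Early-start schedule: A1@1, A2@1, A3@1, A4@1, A5@1, A6@1, A7@1.
Load per shift: shift 1: 20, shift 2: 16, shift 3: 8, shift 4: 4, shift 5: 0.
Peak is 20.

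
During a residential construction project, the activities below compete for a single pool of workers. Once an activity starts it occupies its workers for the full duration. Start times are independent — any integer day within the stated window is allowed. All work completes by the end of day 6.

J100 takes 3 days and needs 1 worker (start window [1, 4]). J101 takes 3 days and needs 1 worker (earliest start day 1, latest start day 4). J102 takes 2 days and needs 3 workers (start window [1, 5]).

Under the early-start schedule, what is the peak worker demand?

Early-start schedule: J100@1, J101@1, J102@1.
Load per day: day 1: 5, day 2: 5, day 3: 2, day 4: 0, day 5: 0, day 6: 0.
Peak is 5.

5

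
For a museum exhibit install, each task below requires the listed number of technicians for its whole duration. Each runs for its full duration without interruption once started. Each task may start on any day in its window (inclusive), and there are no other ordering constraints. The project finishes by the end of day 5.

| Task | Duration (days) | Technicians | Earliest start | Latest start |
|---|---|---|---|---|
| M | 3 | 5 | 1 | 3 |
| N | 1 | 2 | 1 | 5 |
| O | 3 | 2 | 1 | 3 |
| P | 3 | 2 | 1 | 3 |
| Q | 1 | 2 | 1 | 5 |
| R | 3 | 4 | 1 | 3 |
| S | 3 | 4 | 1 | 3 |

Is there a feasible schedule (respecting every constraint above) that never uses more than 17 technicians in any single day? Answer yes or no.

yes

Schedule M@1, N@1, O@1, P@1, Q@1, R@1, S@2: d1:17  d2:17  d3:17  d4:4  d5:0 — peak 17 ≤ 17.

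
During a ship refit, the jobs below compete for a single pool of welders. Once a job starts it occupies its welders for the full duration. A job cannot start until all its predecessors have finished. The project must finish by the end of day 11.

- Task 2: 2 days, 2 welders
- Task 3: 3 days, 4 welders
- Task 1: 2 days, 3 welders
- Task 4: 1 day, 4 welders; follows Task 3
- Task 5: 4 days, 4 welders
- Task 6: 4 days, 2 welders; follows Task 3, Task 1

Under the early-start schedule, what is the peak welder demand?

Early-start schedule: Task 2@1, Task 3@1, Task 1@1, Task 4@4, Task 5@1, Task 6@4.
Load per day: day 1: 13, day 2: 13, day 3: 8, day 4: 10, day 5: 2, day 6: 2, day 7: 2, day 8: 0, day 9: 0, day 10: 0, day 11: 0.
Peak is 13.

13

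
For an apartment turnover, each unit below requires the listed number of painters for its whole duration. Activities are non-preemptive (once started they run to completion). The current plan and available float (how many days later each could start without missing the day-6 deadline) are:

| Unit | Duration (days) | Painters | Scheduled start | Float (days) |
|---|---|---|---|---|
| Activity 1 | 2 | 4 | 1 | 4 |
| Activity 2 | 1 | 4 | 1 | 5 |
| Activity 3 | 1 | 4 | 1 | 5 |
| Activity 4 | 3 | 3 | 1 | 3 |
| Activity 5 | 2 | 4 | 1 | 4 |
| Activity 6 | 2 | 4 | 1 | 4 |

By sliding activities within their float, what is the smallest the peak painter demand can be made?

8

Early-start (Activity 1@1, Activity 2@1, Activity 3@1, Activity 4@1, Activity 5@1, Activity 6@1) gives peak 23: d1:23  d2:15  d3:3  d4:0  d5:0  d6:0.
Shift Activity 3→2, Activity 4→3, Activity 5→3, Activity 6→5.
Schedule Activity 1@1, Activity 2@1, Activity 3@2, Activity 4@3, Activity 5@3, Activity 6@5: d1:8  d2:8  d3:7  d4:7  d5:7  d6:4 — peak 8.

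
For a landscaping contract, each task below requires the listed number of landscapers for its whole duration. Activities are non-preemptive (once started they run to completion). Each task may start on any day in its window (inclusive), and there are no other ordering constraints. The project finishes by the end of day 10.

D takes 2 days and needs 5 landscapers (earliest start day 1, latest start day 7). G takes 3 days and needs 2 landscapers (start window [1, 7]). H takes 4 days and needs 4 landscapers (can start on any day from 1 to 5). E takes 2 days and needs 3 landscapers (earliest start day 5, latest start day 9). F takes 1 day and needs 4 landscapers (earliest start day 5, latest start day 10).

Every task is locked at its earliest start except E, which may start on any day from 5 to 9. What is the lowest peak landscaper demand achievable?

11

E@5: d1:11  d2:11  d3:6  d4:4  d5:7  d6:3  d7:0  d8:0  d9:0  d10:0 → peak 11
E@6: d1:11  d2:11  d3:6  d4:4  d5:4  d6:3  d7:3  d8:0  d9:0  d10:0 → peak 11
E@7: d1:11  d2:11  d3:6  d4:4  d5:4  d6:0  d7:3  d8:3  d9:0  d10:0 → peak 11
E@8: d1:11  d2:11  d3:6  d4:4  d5:4  d6:0  d7:0  d8:3  d9:3  d10:0 → peak 11
E@9: d1:11  d2:11  d3:6  d4:4  d5:4  d6:0  d7:0  d8:0  d9:3  d10:3 → peak 11
Best is E@5, peak 11.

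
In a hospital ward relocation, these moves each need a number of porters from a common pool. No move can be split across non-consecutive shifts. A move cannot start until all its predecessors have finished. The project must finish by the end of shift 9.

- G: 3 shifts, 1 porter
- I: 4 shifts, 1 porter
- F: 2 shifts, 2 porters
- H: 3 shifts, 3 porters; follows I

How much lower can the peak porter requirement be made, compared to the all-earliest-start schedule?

1

Early-start peak: s1:4  s2:4  s3:2  s4:1  s5:3  s6:3  s7:3  s8:0  s9:0 ⇒ 4.
Leveled (G@1, I@1, F@4, H@6): s1:2  s2:2  s3:2  s4:3  s5:2  s6:3  s7:3  s8:3  s9:0 ⇒ 3.
Reduction 4 − 3 = 1.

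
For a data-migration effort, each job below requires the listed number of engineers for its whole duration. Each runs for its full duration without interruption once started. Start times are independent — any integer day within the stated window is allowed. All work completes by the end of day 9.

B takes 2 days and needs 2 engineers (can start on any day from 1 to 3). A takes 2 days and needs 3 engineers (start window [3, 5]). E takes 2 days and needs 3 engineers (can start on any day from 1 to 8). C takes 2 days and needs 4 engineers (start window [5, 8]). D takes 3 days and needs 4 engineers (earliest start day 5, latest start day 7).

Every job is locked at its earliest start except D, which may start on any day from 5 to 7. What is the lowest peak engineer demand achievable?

5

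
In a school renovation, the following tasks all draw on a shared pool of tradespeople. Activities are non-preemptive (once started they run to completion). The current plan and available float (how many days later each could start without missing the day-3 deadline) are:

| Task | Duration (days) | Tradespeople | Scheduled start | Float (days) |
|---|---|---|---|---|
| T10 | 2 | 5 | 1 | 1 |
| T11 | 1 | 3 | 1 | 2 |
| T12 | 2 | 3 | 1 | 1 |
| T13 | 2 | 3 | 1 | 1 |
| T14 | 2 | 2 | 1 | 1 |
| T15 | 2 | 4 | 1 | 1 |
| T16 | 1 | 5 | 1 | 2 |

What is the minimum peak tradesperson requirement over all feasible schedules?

17

Early-start (T10@1, T11@1, T12@1, T13@1, T14@1, T15@1, T16@1) gives peak 25: d1:25  d2:17  d3:0.
Shift T15→2, T16→3.
Schedule T10@1, T11@1, T12@1, T13@1, T14@1, T15@2, T16@3: d1:16  d2:17  d3:9 — peak 17.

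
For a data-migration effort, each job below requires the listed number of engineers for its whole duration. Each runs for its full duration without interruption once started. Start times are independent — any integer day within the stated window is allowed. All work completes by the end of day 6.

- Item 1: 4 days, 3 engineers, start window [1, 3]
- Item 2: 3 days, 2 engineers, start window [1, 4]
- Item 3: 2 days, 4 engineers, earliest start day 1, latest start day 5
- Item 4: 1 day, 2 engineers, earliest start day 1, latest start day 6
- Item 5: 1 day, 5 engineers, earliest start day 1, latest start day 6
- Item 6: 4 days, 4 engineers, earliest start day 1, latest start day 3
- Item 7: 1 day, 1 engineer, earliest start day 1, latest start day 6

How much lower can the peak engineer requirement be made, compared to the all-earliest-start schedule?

Early-start peak: d1:21  d2:13  d3:9  d4:7  d5:0  d6:0 ⇒ 21.
Leveled (Item 1@1, Item 2@1, Item 3@1, Item 4@4, Item 5@5, Item 6@3, Item 7@6): d1:9  d2:9  d3:9  d4:9  d5:9  d6:5 ⇒ 9.
Reduction 21 − 9 = 12.

12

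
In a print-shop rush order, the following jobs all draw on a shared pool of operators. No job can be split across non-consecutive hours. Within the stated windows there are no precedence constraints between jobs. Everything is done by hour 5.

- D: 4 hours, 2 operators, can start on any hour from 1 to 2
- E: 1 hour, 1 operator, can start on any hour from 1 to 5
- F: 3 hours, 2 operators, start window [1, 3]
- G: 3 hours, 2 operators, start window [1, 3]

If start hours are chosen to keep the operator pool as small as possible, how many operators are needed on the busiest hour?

6

Early-start (D@1, E@1, F@1, G@1) gives peak 7: h1:7  h2:6  h3:6  h4:2  h5:0.
Shift G→2.
Schedule D@1, E@1, F@1, G@2: h1:5  h2:6  h3:6  h4:4  h5:0 — peak 6.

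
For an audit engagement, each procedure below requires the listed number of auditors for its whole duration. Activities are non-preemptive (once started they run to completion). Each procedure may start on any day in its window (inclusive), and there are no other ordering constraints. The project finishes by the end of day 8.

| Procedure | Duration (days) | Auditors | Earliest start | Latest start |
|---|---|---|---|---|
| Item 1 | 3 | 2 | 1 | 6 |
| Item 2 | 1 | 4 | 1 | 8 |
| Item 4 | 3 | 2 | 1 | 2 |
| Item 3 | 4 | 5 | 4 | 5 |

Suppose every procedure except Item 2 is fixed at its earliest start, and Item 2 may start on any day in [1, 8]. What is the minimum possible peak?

Item 2@1: d1:8  d2:4  d3:4  d4:5  d5:5  d6:5  d7:5  d8:0 → peak 8
Item 2@2: d1:4  d2:8  d3:4  d4:5  d5:5  d6:5  d7:5  d8:0 → peak 8
Item 2@3: d1:4  d2:4  d3:8  d4:5  d5:5  d6:5  d7:5  d8:0 → peak 8
Item 2@4: d1:4  d2:4  d3:4  d4:9  d5:5  d6:5  d7:5  d8:0 → peak 9
Item 2@5: d1:4  d2:4  d3:4  d4:5  d5:9  d6:5  d7:5  d8:0 → peak 9
Item 2@6: d1:4  d2:4  d3:4  d4:5  d5:5  d6:9  d7:5  d8:0 → peak 9
Item 2@7: d1:4  d2:4  d3:4  d4:5  d5:5  d6:5  d7:9  d8:0 → peak 9
Item 2@8: d1:4  d2:4  d3:4  d4:5  d5:5  d6:5  d7:5  d8:4 → peak 5
Best is Item 2@8, peak 5.

5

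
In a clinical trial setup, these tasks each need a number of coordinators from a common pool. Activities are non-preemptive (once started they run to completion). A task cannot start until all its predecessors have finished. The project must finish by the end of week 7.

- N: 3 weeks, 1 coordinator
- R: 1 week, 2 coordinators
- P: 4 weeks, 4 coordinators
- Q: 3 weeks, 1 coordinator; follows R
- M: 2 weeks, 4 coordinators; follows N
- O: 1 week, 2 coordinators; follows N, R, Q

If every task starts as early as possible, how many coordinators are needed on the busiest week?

9

Early-start schedule: N@1, R@1, P@1, Q@2, M@4, O@5.
Load per week: week 1: 7, week 2: 6, week 3: 6, week 4: 9, week 5: 6, week 6: 0, week 7: 0.
Peak is 9.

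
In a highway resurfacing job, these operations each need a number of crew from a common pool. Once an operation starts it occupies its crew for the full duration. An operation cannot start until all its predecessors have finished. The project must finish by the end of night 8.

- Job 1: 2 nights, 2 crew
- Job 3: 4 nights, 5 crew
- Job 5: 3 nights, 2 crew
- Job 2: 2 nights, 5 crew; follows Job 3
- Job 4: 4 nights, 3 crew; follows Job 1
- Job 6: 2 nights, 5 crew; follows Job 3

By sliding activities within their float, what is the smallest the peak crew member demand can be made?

Early-start (Job 1@1, Job 3@1, Job 5@1, Job 2@5, Job 4@3, Job 6@5) gives peak 13: n1:9  n2:9  n3:10  n4:8  n5:13  n6:13  n7:0  n8:0.
Shift Job 4→4, Job 6→7.
Schedule Job 1@1, Job 3@1, Job 5@1, Job 2@5, Job 4@4, Job 6@7: n1:9  n2:9  n3:7  n4:8  n5:8  n6:8  n7:8  n8:5 — peak 9.

9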